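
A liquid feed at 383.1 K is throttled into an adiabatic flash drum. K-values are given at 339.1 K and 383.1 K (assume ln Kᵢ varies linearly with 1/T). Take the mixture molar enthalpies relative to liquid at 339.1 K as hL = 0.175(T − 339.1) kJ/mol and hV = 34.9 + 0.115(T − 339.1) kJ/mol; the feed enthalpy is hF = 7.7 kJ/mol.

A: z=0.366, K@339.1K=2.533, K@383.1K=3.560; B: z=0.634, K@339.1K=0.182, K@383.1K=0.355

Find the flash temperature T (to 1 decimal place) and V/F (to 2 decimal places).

Adiabatic flash: solve Rachford–Rice at each trial T, then check hF = ψ·hV(T) + (1−ψ)·hL(T).
  T = 339.1 K: K = (2.533, 0.182), RR gives ψ = 0.034, H_out = 1.182 kJ/mol
  T = 383.1 K: K = (3.560, 0.355), RR gives ψ = 0.320, H_out = 18.016 kJ/mol
  T = 361.1 K: K = (3.034, 0.259), RR gives ψ = 0.183, H_out = 9.979 kJ/mol
  T = 350.1 K: K = (2.780, 0.218), RR gives ψ = 0.112, H_out = 5.766 kJ/mol
  T = 355.6 K: K = (2.906, 0.238), RR gives ψ = 0.148, H_out = 7.906 kJ/mol
  T = 352.9 K: K = (2.844, 0.228), RR gives ψ = 0.131, H_out = 6.865 kJ/mol
  T = 354.2 K: K = (2.874, 0.233), RR gives ψ = 0.139, H_out = 7.369 kJ/mol
Linear interpolation between T = 354.2 (H_out = 7.369) and T = 355.6 (H_out = 7.906) on hF = 7.7 gives T ≈ 355.1 K, at which ψ = 0.14.

T = 355.1 K, V/F = 0.14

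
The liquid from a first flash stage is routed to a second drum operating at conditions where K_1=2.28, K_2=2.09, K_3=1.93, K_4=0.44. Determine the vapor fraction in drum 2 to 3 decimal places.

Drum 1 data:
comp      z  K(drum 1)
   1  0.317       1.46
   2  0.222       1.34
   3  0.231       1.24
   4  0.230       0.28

Drum 1:
Let ψ₁ = V/F and solve Σ zᵢ(Kᵢ−1)/(1+ψ₁(Kᵢ−1)) = 0.
Check two-phase: ΣzᵢKᵢ = 1.111 > 1 and Σzᵢ/Kᵢ = 1.391 > 1, so g(0) = 0.111 > 0 and g(1) = -0.391 < 0.
Newton–Raphson from ψ₁ = 0.5:
  ψ₁ = 0.500: g = -0.0262, g' = -0.365 → ψ₁ = 0.428
  ψ₁ = 0.428: g = -0.0014, g' = -0.327 → ψ₁ = 0.424
Converged at ψ₁ = 0.424.
Drum-1 compositions:
  1: x = 0.265, y = 0.387
  2: x = 0.194, y = 0.260
  3: x = 0.210, y = 0.260
  4: x = 0.331, y = 0.093
Drum-2 feed = drum-1 liquid: z₂ = (0.2653, 0.1940, 0.2097, 0.3310).
Drum 2:
Newton iteration, ψ₂⁰ = 0.34:
  ψ₂ = 0.340: g = 0.3101, g' = -0.597 → ψ₂ = 0.860
  ψ₂ = 0.860: g = 0.0218, g' = -0.602 → ψ₂ = 0.896
  ψ₂ = 0.896: g = -0.0004, g' = -0.625 → ψ₂ = 0.895
Converged at ψ₂ = 0.895.
  1: x = 0.124, y = 0.282
  2: x = 0.098, y = 0.205
  3: x = 0.114, y = 0.221
  4: x = 0.664, y = 0.292

V/F (drum 2) = 0.895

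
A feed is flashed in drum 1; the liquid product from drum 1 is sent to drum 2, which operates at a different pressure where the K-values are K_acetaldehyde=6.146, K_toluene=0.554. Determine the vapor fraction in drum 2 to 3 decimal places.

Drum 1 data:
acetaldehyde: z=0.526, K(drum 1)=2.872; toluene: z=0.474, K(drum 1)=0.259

Drum 1:
Let ψ₁ = V/F and solve Σ zᵢ(Kᵢ−1)/(1+ψ₁(Kᵢ−1)) = 0.
Feasibility: ΣzᵢKᵢ = 1.633, Σzᵢ/Kᵢ = 2.013 — both > 1, two phases present.
Iterate (Newton) starting at ψ₁ = 0.5:
  ψ₁ = 0.500: g = -0.0493, g' = -1.149 → ψ₁ = 0.457
Converged at ψ₁ = 0.457.
Drum-1 compositions:
  acetaldehyde: x = 0.284, y = 0.814
  toluene: x = 0.716, y = 0.186
Drum-2 feed = drum-1 liquid: z₂ = (0.2836, 0.7164).
Drum 2:
Let ψ₂ = V/F and solve Σ zᵢ(Kᵢ−1)/(1+ψ₂(Kᵢ−1)) = 0.
Check two-phase: ΣzᵢKᵢ = 2.140 > 1 and Σzᵢ/Kᵢ = 1.339 > 1, so g(0) = 1.140 > 0 and g(1) = -0.339 < 0.
Newton–Raphson from ψ₂ = 0.5:
  ψ₂ = 0.500: g = -0.0028, g' = -0.824 → ψ₂ = 0.497
Converged at ψ₂ = 0.497.
  acetaldehyde: x = 0.080, y = 0.490
  toluene: x = 0.920, y = 0.510

V/F (drum 2) = 0.497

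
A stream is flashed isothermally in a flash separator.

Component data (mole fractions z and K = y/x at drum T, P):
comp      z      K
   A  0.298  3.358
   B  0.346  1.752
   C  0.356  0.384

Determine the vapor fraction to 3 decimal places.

ψ = 0.766

Material balance + equilibrium reduce to Σ zᵢ(Kᵢ−1)/(1+ψ(Kᵢ−1)) = 0.
Check two-phase: ΣzᵢKᵢ = 1.744 > 1 and Σzᵢ/Kᵢ = 1.213 > 1, so g(0) = 0.744 > 0 and g(1) = -0.213 < 0.
Iterate (Newton) starting at ψ = 0.62:
  ψ = 0.620: g = 0.1081, g' = -0.718 → ψ = 0.771
  ψ = 0.771: g = -0.0032, g' = -0.777 → ψ = 0.766
Converged at ψ = 0.766.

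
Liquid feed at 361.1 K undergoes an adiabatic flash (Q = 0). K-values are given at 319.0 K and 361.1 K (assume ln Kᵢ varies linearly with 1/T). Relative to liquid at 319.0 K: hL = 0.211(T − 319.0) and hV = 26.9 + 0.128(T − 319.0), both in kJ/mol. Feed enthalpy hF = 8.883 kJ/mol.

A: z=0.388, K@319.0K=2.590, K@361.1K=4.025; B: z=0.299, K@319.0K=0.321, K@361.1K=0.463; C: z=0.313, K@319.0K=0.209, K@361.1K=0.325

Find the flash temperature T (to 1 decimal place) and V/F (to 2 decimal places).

T = 331.2 K, V/F = 0.24

Adiabatic flash: solve Rachford–Rice at each trial T, then check hF = ψ·hV(T) + (1−ψ)·hL(T).
  T = 319.0 K: K = (2.590, 0.321, 0.209), RR gives ψ = 0.142, H_out = 3.812 kJ/mol
  T = 361.1 K: K = (4.025, 0.463, 0.325), RR gives ψ = 0.433, H_out = 19.026 kJ/mol
  T = 340.1 K: K = (3.275, 0.390, 0.264), RR gives ψ = 0.305, H_out = 12.126 kJ/mol
  T = 329.6 K: K = (2.925, 0.355, 0.236), RR gives ψ = 0.231, H_out = 8.249 kJ/mol
  T = 334.9 K: K = (3.099, 0.373, 0.250), RR gives ψ = 0.270, H_out = 10.256 kJ/mol
  T = 332.2 K: K = (3.010, 0.364, 0.243), RR gives ψ = 0.250, H_out = 9.248 kJ/mol
  T = 330.9 K: K = (2.967, 0.359, 0.239), RR gives ψ = 0.241, H_out = 8.752 kJ/mol
Linear interpolation between T = 330.9 (H_out = 8.752) and T = 332.2 (H_out = 9.248) on hF = 8.883 gives T ≈ 331.2 K, at which ψ = 0.24.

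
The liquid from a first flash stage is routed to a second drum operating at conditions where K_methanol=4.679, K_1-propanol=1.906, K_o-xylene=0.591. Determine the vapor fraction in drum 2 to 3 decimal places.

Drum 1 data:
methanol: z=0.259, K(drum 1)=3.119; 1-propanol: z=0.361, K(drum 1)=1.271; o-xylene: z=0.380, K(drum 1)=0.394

Drum 1:
Rachford–Rice: g(ψ₁) = Σ zᵢ(Kᵢ−1)/(1+ψ₁(Kᵢ−1)) = 0.
Check two-phase: ΣzᵢKᵢ = 1.416 > 1 and Σzᵢ/Kᵢ = 1.332 > 1, so g(0) = 0.416 > 0 and g(1) = -0.332 < 0.
Newton iteration, ψ₁⁰ = 0.6:
  ψ₁ = 0.600: g = -0.0361, g' = -0.590 → ψ₁ = 0.539
  ψ₁ = 0.539: g = -0.0003, g' = -0.581 → ψ₁ = 0.538
Converged at ψ₁ = 0.538.
Drum-1 compositions:
  methanol: x = 0.121, y = 0.377
  1-propanol: x = 0.315, y = 0.400
  o-xylene: x = 0.564, y = 0.222
Drum-2 feed = drum-1 liquid: z₂ = (0.1210, 0.3150, 0.5640).
Drum 2:
Let ψ₂ = V/F and solve Σ zᵢ(Kᵢ−1)/(1+ψ₂(Kᵢ−1)) = 0.
Feasibility: ΣzᵢKᵢ = 1.500, Σzᵢ/Kᵢ = 1.145 — both > 1, two phases present.
Newton iteration, ψ₂⁰ = 0.39:
  ψ₂ = 0.390: g = 0.1193, g' = -0.551 → ψ₂ = 0.607
  ψ₂ = 0.607: g = 0.0152, g' = -0.431 → ψ₂ = 0.642
Converged at ψ₂ = 0.642.
  methanol: x = 0.036, y = 0.168
  1-propanol: x = 0.199, y = 0.380
  o-xylene: x = 0.765, y = 0.452

V/F (drum 2) = 0.642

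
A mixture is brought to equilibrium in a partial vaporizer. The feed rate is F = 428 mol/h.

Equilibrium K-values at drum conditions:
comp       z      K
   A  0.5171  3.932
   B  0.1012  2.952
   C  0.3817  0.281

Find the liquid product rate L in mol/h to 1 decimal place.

Material balance + equilibrium reduce to Σ zᵢ(Kᵢ−1)/(1+ψ(Kᵢ−1)) = 0.
Check two-phase: ΣzᵢKᵢ = 2.4392 > 1 and Σzᵢ/Kᵢ = 1.5242 > 1, so g(0) = 1.4392 > 0 and g(1) = -0.5242 < 0.
Iterate (Newton) starting at ψ = 0.5:
  ψ = 0.5000: g = 0.28631, g' = -1.3108 → ψ = 0.7184
  ψ = 0.7184: g = 0.00262, g' = -1.3717 → ψ = 0.7203
Converged at ψ = 0.7203.
Then V = ψ·F = 0.7203·428 = 308.3 mol/h and L = F − V = 119.7 mol/h.

L = 119.7 mol/h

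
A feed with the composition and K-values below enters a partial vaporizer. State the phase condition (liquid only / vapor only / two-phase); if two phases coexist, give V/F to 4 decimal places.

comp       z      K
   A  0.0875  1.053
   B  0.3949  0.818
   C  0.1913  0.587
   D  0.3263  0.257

liquid only

ΣzᵢKᵢ = 0.6113; Σzᵢ/Kᵢ = 2.1614.
Since ΣzᵢKᵢ < 1 the mixture is below its bubble point — single liquid phase.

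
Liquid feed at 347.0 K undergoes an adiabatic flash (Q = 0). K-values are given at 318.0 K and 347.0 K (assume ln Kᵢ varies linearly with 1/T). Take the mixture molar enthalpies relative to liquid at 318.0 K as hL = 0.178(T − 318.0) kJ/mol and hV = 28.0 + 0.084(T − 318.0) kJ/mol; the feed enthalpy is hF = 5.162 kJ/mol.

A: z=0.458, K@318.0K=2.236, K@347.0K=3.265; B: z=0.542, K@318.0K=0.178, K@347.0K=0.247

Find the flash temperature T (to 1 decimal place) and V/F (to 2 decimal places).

Adiabatic flash: solve Rachford–Rice at each trial T, then check hF = ψ·hV(T) + (1−ψ)·hL(T).
  T = 318.0 K: K = (2.236, 0.178), RR gives ψ = 0.119, H_out = 3.323 kJ/mol
  T = 347.0 K: K = (3.265, 0.247), RR gives ψ = 0.369, H_out = 14.487 kJ/mol
  T = 332.5 K: K = (2.724, 0.211), RR gives ψ = 0.266, H_out = 9.674 kJ/mol
  T = 325.2 K: K = (2.472, 0.194), RR gives ψ = 0.200, H_out = 6.749 kJ/mol
  T = 321.6 K: K = (2.352, 0.186), RR gives ψ = 0.162, H_out = 5.118 kJ/mol
  T = 323.4 K: K = (2.412, 0.190), RR gives ψ = 0.182, H_out = 5.952 kJ/mol
Linear interpolation between T = 321.6 (H_out = 5.118) and T = 323.4 (H_out = 5.952) on hF = 5.162 gives T ≈ 321.7 K, at which ψ = 0.16.

T = 321.7 K, V/F = 0.16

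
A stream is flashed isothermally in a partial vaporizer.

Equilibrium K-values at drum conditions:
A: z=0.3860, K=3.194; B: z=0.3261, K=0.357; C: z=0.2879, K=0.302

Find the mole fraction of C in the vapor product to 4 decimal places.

Material balance + equilibrium reduce to Σ zᵢ(Kᵢ−1)/(1+V/F(Kᵢ−1)) = 0.
Check two-phase: ΣzᵢKᵢ = 1.4362 > 1 and Σzᵢ/Kᵢ = 1.9876 > 1, so g(0) = 0.4362 > 0 and g(1) = -0.9876 < 0.
Newton iteration, V/F⁰ = 0.48:
  V/F = 0.4800: g = -0.19301, g' = -1.0401 → V/F = 0.2944
  V/F = 0.2944: g = 0.00293, g' = -1.1132 → V/F = 0.2971
Converged at V/F = 0.2971.
Compositions from xᵢ = zᵢ/(1+V/F(Kᵢ−1)), yᵢ = Kᵢxᵢ:
  A: x = 0.2337, y = 0.7464
  B: x = 0.4031, y = 0.1439
  C: x = 0.3632, y = 0.1097

y_C = 0.1097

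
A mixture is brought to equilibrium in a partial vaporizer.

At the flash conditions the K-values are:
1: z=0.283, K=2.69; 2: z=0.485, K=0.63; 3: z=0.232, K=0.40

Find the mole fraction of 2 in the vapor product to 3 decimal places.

Material balance + equilibrium reduce to Σ zᵢ(Kᵢ−1)/(1+V/F(Kᵢ−1)) = 0.
Check two-phase: ΣzᵢKᵢ = 1.160 > 1 and Σzᵢ/Kᵢ = 1.455 > 1, so g(0) = 0.160 > 0 and g(1) = -0.455 < 0.
Newton iteration, V/F⁰ = 0.33:
  V/F = 0.330: g = -0.0709, g' = -0.549 → V/F = 0.201
  V/F = 0.201: g = 0.0050, g' = -0.636 → V/F = 0.209
Converged at V/F = 0.209.
Compositions from xᵢ = zᵢ/(1+V/F(Kᵢ−1)), yᵢ = Kᵢxᵢ:
  1: x = 0.209, y = 0.563
  2: x = 0.526, y = 0.331
  3: x = 0.265, y = 0.106

y_2 = 0.331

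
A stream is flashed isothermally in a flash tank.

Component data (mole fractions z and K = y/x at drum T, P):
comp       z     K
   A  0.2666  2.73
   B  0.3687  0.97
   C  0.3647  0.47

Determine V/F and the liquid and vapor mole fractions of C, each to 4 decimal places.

V/F = 0.4367, x_C = 0.4745, y_C = 0.2230

Material balance + equilibrium reduce to Σ zᵢ(Kᵢ−1)/(1+V/F(Kᵢ−1)) = 0.
g(0) = ΣzᵢKᵢ − 1 = 0.2569 and g(1) = 1 − Σzᵢ/Kᵢ = -0.2537, so a root lies in (0, 1).
Iterate (Newton) starting at V/F = 0.37:
  V/F = 0.3700: g = 0.02959, g' = -0.4555 → V/F = 0.4350
  V/F = 0.4350: g = 0.00077, g' = -0.4332 → V/F = 0.4367
Converged at V/F = 0.4367.
Compositions from xᵢ = zᵢ/(1+V/F(Kᵢ−1)), yᵢ = Kᵢxᵢ:
  A: x = 0.1519, y = 0.4146
  B: x = 0.3736, y = 0.3624
  C: x = 0.4745, y = 0.2230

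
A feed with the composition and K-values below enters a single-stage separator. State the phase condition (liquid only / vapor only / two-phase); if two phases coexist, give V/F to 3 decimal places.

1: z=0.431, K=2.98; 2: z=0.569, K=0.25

two-phase, V/F = 0.287

ΣzᵢKᵢ = 1.427; Σzᵢ/Kᵢ = 2.421.
Both exceed 1, so a two-phase solution exists.
Rachford–Rice: g(ψ) = Σ zᵢ(Kᵢ−1)/(1+ψ(Kᵢ−1)) = 0.
Binary case is linear: z₁(K₁−1)(1+ψ(K₂−1)) + z₂(K₂−1)(1+ψ(K₁−1)) = 0
⇒ ψ = [z₁(K₁−1)+z₂(K₂−1)] / [−(K₁−1)(K₂−1)] = 0.4266/1.4850 = 0.287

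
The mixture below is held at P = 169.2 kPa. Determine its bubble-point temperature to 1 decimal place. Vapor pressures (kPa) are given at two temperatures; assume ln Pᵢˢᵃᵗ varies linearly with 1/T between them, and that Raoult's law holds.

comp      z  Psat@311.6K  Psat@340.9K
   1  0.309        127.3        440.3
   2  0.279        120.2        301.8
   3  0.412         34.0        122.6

Bubble-point temperature: ΣzᵢPᵢˢᵃᵗ(T) = P. Interpolate ln Pᵢˢᵃᵗ = aᵢ + bᵢ/T.
  T = 311.6 K: ΣzᵢPᵢˢᵃᵗ = 86.88 kPa
  T = 340.9 K: ΣzᵢPᵢˢᵃᵗ = 270.77 kPa
  T = 326.2 K: ΣzᵢPᵢˢᵃᵗ = 156.55 kPa
  T = 333.5 K: ΣzᵢPᵢˢᵃᵗ = 206.60 kPa
  T = 329.9 K: ΣzᵢPᵢˢᵃᵗ = 180.42 kPa
  T = 328.0 K: ΣzᵢPᵢˢᵃᵗ = 167.80 kPa
Interpolating between 328.0 K and 329.9 K gives T ≈ 328.2 K.

T = 328.2 K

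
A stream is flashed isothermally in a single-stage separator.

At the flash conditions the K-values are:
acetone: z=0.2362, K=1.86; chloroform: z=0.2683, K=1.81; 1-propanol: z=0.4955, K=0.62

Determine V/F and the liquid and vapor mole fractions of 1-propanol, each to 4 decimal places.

V/F = 0.7329, x_1-propanol = 0.6868, y_1-propanol = 0.4258

Rachford–Rice: g(V/F) = Σ zᵢ(Kᵢ−1)/(1+V/F(Kᵢ−1)) = 0.
Feasibility: ΣzᵢKᵢ = 1.2322, Σzᵢ/Kᵢ = 1.0744 — both > 1, two phases present.
Iterate (Newton) starting at V/F = 0.43:
  V/F = 0.4300: g = 0.08441, g' = -0.2922 → V/F = 0.7189
  V/F = 0.7189: g = 0.00381, g' = -0.2725 → V/F = 0.7329
Converged at V/F = 0.7329.
Compositions from xᵢ = zᵢ/(1+V/F(Kᵢ−1)), yᵢ = Kᵢxᵢ:
  acetone: x = 0.1449, y = 0.2695
  chloroform: x = 0.1684, y = 0.3047
  1-propanol: x = 0.6868, y = 0.4258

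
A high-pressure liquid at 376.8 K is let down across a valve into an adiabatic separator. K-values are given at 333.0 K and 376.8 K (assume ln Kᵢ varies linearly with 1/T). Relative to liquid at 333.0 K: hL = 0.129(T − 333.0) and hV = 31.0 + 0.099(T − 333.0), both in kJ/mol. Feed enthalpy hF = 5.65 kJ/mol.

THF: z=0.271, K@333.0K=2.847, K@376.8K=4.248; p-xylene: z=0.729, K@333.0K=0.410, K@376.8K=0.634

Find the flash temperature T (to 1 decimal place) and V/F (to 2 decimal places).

T = 341.7 K, V/F = 0.15

Adiabatic flash: solve Rachford–Rice at each trial T, then check hF = ψ·hV(T) + (1−ψ)·hL(T).
  T = 333.0 K: K = (2.847, 0.410), RR gives ψ = 0.065, H_out = 2.003 kJ/mol
  T = 376.8 K: K = (4.248, 0.634), RR gives ψ = 0.516, H_out = 20.968 kJ/mol
  T = 354.9 K: K = (3.521, 0.517), RR gives ψ = 0.272, H_out = 11.066 kJ/mol
  T = 343.9 K: K = (3.175, 0.462), RR gives ψ = 0.168, H_out = 6.570 kJ/mol
  T = 338.4 K: K = (3.008, 0.435), RR gives ψ = 0.117, H_out = 4.298 kJ/mol
  T = 341.1 K: K = (3.090, 0.448), RR gives ψ = 0.142, H_out = 5.419 kJ/mol
  T = 342.5 K: K = (3.132, 0.455), RR gives ψ = 0.155, H_out = 5.996 kJ/mol
Linear interpolation between T = 341.1 (H_out = 5.419) and T = 342.5 (H_out = 5.996) on hF = 5.65 gives T ≈ 341.7 K, at which ψ = 0.15.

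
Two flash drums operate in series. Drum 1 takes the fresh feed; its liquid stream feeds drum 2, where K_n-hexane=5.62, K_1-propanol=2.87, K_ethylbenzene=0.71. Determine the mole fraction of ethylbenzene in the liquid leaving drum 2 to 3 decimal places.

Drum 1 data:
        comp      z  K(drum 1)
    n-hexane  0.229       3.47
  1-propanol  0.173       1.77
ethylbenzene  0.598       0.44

Drum 1:
Rachford–Rice: g(ψ₁) = Σ zᵢ(Kᵢ−1)/(1+ψ₁(Kᵢ−1)) = 0.
Feasibility: ΣzᵢKᵢ = 1.364, Σzᵢ/Kᵢ = 1.523 — both > 1, two phases present.
Newton iteration, ψ₁⁰ = 0.67:
  ψ₁ = 0.670: g = -0.2351, g' = -0.723 → ψ₁ = 0.345
  ψ₁ = 0.345: g = -0.0044, g' = -0.759 → ψ₁ = 0.339
Converged at ψ₁ = 0.339.
Drum-1 compositions:
  n-hexane: x = 0.125, y = 0.432
  1-propanol: x = 0.137, y = 0.243
  ethylbenzene: x = 0.738, y = 0.325
Drum-2 feed = drum-1 liquid: z₂ = (0.1246, 0.1372, 0.7382).
Drum 2:
Rachford–Rice: g(ψ₂) = Σ zᵢ(Kᵢ−1)/(1+ψ₂(Kᵢ−1)) = 0.
g(0) = ΣzᵢKᵢ − 1 = 0.618 and g(1) = 1 − Σzᵢ/Kᵢ = -0.110, so a root lies in (0, 1).
Newton–Raphson from ψ₂ = 0.68:
  ψ₂ = 0.680: g = -0.0147, g' = -0.344 → ψ₂ = 0.637
  ψ₂ = 0.637: g = 0.0004, g' = -0.364 → ψ₂ = 0.638
Converged at ψ₂ = 0.638.
  n-hexane: x = 0.032, y = 0.177
  1-propanol: x = 0.063, y = 0.179
  ethylbenzene: x = 0.906, y = 0.643

x_ethylbenzene (drum 2) = 0.906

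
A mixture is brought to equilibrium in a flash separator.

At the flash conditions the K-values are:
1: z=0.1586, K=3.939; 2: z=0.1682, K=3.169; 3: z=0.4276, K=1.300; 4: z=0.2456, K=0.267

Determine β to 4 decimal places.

β = 0.7382

Material balance + equilibrium reduce to Σ zᵢ(Kᵢ−1)/(1+β(Kᵢ−1)) = 0.
g(0) = ΣzᵢKᵢ − 1 = 0.7792 and g(1) = 1 − Σzᵢ/Kᵢ = -0.3421, so a root lies in (0, 1).
Newton–Raphson from β = 0.5:
  β = 0.5000: g = 0.19114, g' = -0.7647 → β = 0.7500
  β = 0.7500: g = -0.01073, g' = -0.9246 → β = 0.7384
  β = 0.7384: g = -0.00011, g' = -0.9060 → β = 0.7382
Converged at β = 0.7382.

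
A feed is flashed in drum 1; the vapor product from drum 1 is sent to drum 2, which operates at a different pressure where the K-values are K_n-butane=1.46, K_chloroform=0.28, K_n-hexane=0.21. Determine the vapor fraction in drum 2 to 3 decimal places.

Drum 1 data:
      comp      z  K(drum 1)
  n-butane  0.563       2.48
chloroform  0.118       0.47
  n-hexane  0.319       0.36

V/F (drum 2) = 0.348

Drum 1:
Rachford–Rice: g(ψ₁) = Σ zᵢ(Kᵢ−1)/(1+ψ₁(Kᵢ−1)) = 0.
g(0) = ΣzᵢKᵢ − 1 = 0.567 and g(1) = 1 − Σzᵢ/Kᵢ = -0.364, so a root lies in (0, 1).
Newton iteration, ψ₁⁰ = 0.39:
  ψ₁ = 0.390: g = 0.1774, g' = -0.780 → ψ₁ = 0.617
  ψ₁ = 0.617: g = 0.0050, g' = -0.767 → ψ₁ = 0.624
Converged at ψ₁ = 0.624.
Drum-1 compositions:
  n-butane: x = 0.293, y = 0.726
  chloroform: x = 0.176, y = 0.083
  n-hexane: x = 0.531, y = 0.191
Drum-2 feed = drum-1 vapor: z₂ = (0.7260, 0.0829, 0.1912).
Drum 2:
Newton–Raphson from ψ₂ = 0.5:
  ψ₂ = 0.500: g = -0.0713, g' = -0.532 → ψ₂ = 0.366
  ψ₂ = 0.366: g = -0.0076, g' = -0.428 → ψ₂ = 0.348
Converged at ψ₂ = 0.348.
  n-butane: x = 0.626, y = 0.914
  chloroform: x = 0.111, y = 0.031
  n-hexane: x = 0.264, y = 0.055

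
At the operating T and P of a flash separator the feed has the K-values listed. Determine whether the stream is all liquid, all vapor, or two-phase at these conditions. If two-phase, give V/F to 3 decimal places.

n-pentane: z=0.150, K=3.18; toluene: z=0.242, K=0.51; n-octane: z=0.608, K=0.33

all liquid

ΣzᵢKᵢ = 0.801; Σzᵢ/Kᵢ = 2.364.
Since ΣzᵢKᵢ < 1 the mixture is below its bubble point — single liquid phase.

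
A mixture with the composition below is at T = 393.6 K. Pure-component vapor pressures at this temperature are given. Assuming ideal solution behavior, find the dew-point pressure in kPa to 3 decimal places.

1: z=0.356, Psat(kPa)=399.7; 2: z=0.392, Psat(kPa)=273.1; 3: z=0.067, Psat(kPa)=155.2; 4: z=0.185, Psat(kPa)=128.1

At the dew point ψ → 1, so Σzᵢ/Kᵢ = 1 with Kᵢ = Pᵢˢᵃᵗ/P ⇒ 1/P = Σzᵢ/Pᵢˢᵃᵗ.
1/P = 0.356/399.7 + 0.392/273.1 + 0.067/155.2 + 0.185/128.1 = 0.004202 ⇒ P = 237.986 kPa

Pdew = 237.986 kPa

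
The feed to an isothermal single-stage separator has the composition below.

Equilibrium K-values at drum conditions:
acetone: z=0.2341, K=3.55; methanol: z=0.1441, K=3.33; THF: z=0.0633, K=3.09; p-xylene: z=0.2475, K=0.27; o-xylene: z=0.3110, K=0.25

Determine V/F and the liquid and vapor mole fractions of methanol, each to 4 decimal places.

V/F = 0.3636, x_methanol = 0.0780, y_methanol = 0.2598

Newton iteration, V/F⁰ = 0.48:
  V/F = 0.4800: g = -0.14963, g' = -1.2906 → V/F = 0.3641
  V/F = 0.3641: g = -0.00058, g' = -1.3032 → V/F = 0.3636
Converged at V/F = 0.3636.
Compositions from xᵢ = zᵢ/(1+V/F(Kᵢ−1)), yᵢ = Kᵢxᵢ:
  acetone: x = 0.1215, y = 0.4312
  methanol: x = 0.0780, y = 0.2598
  THF: x = 0.0360, y = 0.1111
  p-xylene: x = 0.3369, y = 0.0910
  o-xylene: x = 0.4276, y = 0.1069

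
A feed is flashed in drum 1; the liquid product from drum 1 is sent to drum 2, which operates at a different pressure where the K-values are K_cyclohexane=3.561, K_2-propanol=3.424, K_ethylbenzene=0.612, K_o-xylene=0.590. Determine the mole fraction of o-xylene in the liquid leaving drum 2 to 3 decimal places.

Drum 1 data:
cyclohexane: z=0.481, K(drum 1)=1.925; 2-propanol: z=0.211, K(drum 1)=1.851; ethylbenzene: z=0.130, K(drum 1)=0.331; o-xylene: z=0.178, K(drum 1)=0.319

Drum 1:
Let ψ₁ = V/F and solve Σ zᵢ(Kᵢ−1)/(1+ψ₁(Kᵢ−1)) = 0.
Feasibility: ΣzᵢKᵢ = 1.416, Σzᵢ/Kᵢ = 1.315 — both > 1, two phases present.
Newton iteration, ψ₁⁰ = 0.67:
  ψ₁ = 0.670: g = 0.0085, g' = -0.689 → ψ₁ = 0.682
Converged at ψ₁ = 0.682.
Drum-1 compositions:
  cyclohexane: x = 0.295, y = 0.568
  2-propanol: x = 0.133, y = 0.247
  ethylbenzene: x = 0.239, y = 0.079
  o-xylene: x = 0.332, y = 0.106
Drum-2 feed = drum-1 liquid: z₂ = (0.2949, 0.1335, 0.2391, 0.3325).
Drum 2:
Rachford–Rice: g(ψ₂) = Σ zᵢ(Kᵢ−1)/(1+ψ₂(Kᵢ−1)) = 0.
Feasibility: ΣzᵢKᵢ = 1.850, Σzᵢ/Kᵢ = 1.076 — both > 1, two phases present.
Newton–Raphson from ψ₂ = 0.44:
  ψ₂ = 0.440: g = 0.2335, g' = -0.747 → ψ₂ = 0.753
  ψ₂ = 0.753: g = 0.0443, g' = -0.513 → ψ₂ = 0.839
  ψ₂ = 0.839: g = 0.0011, g' = -0.489 → ψ₂ = 0.841
Converged at ψ₂ = 0.841.
  cyclohexane: x = 0.093, y = 0.333
  2-propanol: x = 0.044, y = 0.150
  ethylbenzene: x = 0.355, y = 0.217
  o-xylene: x = 0.508, y = 0.299

x_o-xylene (drum 2) = 0.508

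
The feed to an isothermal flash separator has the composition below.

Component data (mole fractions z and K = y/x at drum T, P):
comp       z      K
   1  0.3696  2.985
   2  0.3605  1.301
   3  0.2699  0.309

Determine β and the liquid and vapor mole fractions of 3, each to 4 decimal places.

Material balance + equilibrium reduce to Σ zᵢ(Kᵢ−1)/(1+β(Kᵢ−1)) = 0.
Check two-phase: ΣzᵢKᵢ = 1.6557 > 1 and Σzᵢ/Kᵢ = 1.2744 > 1, so g(0) = 0.6557 > 0 and g(1) = -0.2744 < 0.
Iterate (Newton) starting at β = 0.5:
  β = 0.5000: g = 0.17757, g' = -0.6923 → β = 0.7565
  β = 0.7565: g = -0.00911, g' = -0.8201 → β = 0.7454
  β = 0.7454: g = -0.00008, g' = -0.8066 → β = 0.7453
Converged at β = 0.7453.
Compositions from xᵢ = zᵢ/(1+β(Kᵢ−1)), yᵢ = Kᵢxᵢ:
  1: x = 0.1491, y = 0.4450
  2: x = 0.2944, y = 0.3831
  3: x = 0.5565, y = 0.1720

β = 0.7453, x_3 = 0.5565, y_3 = 0.1720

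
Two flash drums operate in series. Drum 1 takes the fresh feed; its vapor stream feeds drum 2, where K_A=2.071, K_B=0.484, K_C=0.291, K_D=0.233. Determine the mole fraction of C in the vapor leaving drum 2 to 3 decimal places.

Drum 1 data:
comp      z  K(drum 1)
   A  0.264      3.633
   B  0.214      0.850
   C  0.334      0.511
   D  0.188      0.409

y_C (drum 2) = 0.077

Drum 1:
Newton–Raphson from ψ₁ = 0.52:
  ψ₁ = 0.520: g = -0.1208, g' = -0.612 → ψ₁ = 0.323
  ψ₁ = 0.323: g = 0.0109, g' = -0.753 → ψ₁ = 0.337
Converged at ψ₁ = 0.337.
Drum-1 compositions:
  A: x = 0.140, y = 0.508
  B: x = 0.225, y = 0.192
  C: x = 0.400, y = 0.204
  D: x = 0.235, y = 0.096
Drum-2 feed = drum-1 vapor: z₂ = (0.5080, 0.1916, 0.2044, 0.0960).
Drum 2:
Let ψ₂ = V/F and solve Σ zᵢ(Kᵢ−1)/(1+ψ₂(Kᵢ−1)) = 0.
g(0) = ΣzᵢKᵢ − 1 = 0.227 and g(1) = 1 − Σzᵢ/Kᵢ = -0.756, so a root lies in (0, 1).
Iterate (Newton) starting at ψ₂ = 0.5:
  ψ₂ = 0.500: g = -0.1229, g' = -0.735 → ψ₂ = 0.333
  ψ₂ = 0.333: g = -0.0068, g' = -0.669 → ψ₂ = 0.323
Converged at ψ₂ = 0.323.
  A: x = 0.378, y = 0.782
  B: x = 0.230, y = 0.111
  C: x = 0.265, y = 0.077
  D: x = 0.128, y = 0.030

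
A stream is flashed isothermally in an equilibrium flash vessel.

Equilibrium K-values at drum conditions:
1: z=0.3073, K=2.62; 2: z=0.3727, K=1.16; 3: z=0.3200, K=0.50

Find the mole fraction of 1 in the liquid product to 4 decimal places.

x_1 = 0.1331

Material balance + equilibrium reduce to Σ zᵢ(Kᵢ−1)/(1+V/F(Kᵢ−1)) = 0.
Check two-phase: ΣzᵢKᵢ = 1.3975 > 1 and Σzᵢ/Kᵢ = 1.0786 > 1, so g(0) = 0.3975 > 0 and g(1) = -0.0786 < 0.
Newton–Raphson from V/F = 0.5:
  V/F = 0.5000: g = 0.11692, g' = -0.3966 → V/F = 0.7948
  V/F = 0.7948: g = 0.00500, g' = -0.3819 → V/F = 0.8079
Converged at V/F = 0.8079.
Compositions from xᵢ = zᵢ/(1+V/F(Kᵢ−1)), yᵢ = Kᵢxᵢ:
  1: x = 0.1331, y = 0.3487
  2: x = 0.3300, y = 0.3828
  3: x = 0.5369, y = 0.2684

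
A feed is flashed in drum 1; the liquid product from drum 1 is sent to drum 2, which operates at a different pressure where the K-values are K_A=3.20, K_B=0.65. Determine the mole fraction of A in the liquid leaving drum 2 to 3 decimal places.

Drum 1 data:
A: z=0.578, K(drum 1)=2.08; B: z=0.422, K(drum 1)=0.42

Drum 1:
Newton iteration, ψ₁⁰ = 0.5:
  ψ₁ = 0.500: g = 0.0606, g' = -0.566 → ψ₁ = 0.607
  ψ₁ = 0.607: g = -0.0008, g' = -0.584 → ψ₁ = 0.606
Converged at ψ₁ = 0.606.
Drum-1 compositions:
  A: x = 0.349, y = 0.727
  B: x = 0.651, y = 0.273
Drum-2 feed = drum-1 liquid: z₂ = (0.3494, 0.6506).
Drum 2:
Material balance + equilibrium reduce to Σ zᵢ(Kᵢ−1)/(1+ψ₂(Kᵢ−1)) = 0.
Check two-phase: ΣzᵢKᵢ = 1.541 > 1 and Σzᵢ/Kᵢ = 1.110 > 1, so g(0) = 0.541 > 0 and g(1) = -0.110 < 0.
Newton iteration, ψ₂⁰ = 0.68:
  ψ₂ = 0.680: g = 0.0091, g' = -0.409 → ψ₂ = 0.702
  ψ₂ = 0.702: g = 0.0001, g' = -0.401 → ψ₂ = 0.703
Converged at ψ₂ = 0.703.
  A: x = 0.137, y = 0.439
  B: x = 0.863, y = 0.561

x_A (drum 2) = 0.137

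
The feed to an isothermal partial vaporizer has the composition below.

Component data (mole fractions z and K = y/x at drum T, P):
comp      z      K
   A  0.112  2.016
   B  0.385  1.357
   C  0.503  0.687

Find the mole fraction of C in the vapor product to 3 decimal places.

y_C = 0.415

Material balance + equilibrium reduce to Σ zᵢ(Kᵢ−1)/(1+V/F(Kᵢ−1)) = 0.
Check two-phase: ΣzᵢKᵢ = 1.094 > 1 and Σzᵢ/Kᵢ = 1.071 > 1, so g(0) = 0.094 > 0 and g(1) = -0.071 < 0.
Newton iteration, V/F⁰ = 0.5:
  V/F = 0.500: g = 0.0054, g' = -0.155 → V/F = 0.535
Converged at V/F = 0.535.
Compositions from xᵢ = zᵢ/(1+V/F(Kᵢ−1)), yᵢ = Kᵢxᵢ:
  A: x = 0.073, y = 0.146
  B: x = 0.323, y = 0.439
  C: x = 0.604, y = 0.415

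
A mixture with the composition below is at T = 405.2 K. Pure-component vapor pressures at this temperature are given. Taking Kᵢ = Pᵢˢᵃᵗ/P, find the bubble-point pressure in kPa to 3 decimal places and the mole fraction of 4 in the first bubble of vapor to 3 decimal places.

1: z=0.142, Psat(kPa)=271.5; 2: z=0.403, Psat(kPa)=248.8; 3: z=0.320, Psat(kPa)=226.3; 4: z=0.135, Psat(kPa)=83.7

At the bubble point ψ → 0, so ΣzᵢKᵢ = 1 with Kᵢ = Pᵢˢᵃᵗ/P ⇒ P = ΣzᵢPᵢˢᵃᵗ.
P = 0.142·271.5 + 0.403·248.8 + 0.320·226.3 + 0.135·83.7 = 222.535 kPa
yᵢ = zᵢPᵢˢᵃᵗ/P ⇒ y_4 = 0.135·83.7/222.535 = 0.051

Pbub = 222.535 kPa, y_4 = 0.051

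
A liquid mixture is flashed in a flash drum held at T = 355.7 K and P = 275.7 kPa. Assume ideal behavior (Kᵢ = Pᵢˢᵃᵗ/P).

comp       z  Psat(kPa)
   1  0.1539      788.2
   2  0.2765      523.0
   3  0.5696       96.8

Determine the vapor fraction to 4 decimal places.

Raoult's law: Kᵢ = Pᵢˢᵃᵗ/P = Pᵢˢᵃᵗ/275.7.
  K_1 = 788.2/275.7 = 2.858905, K_2 = 523.0/275.7 = 1.896989, K_3 = 96.8/275.7 = 0.351106
Material balance + equilibrium reduce to Σ zᵢ(Kᵢ−1)/(1+ψ(Kᵢ−1)) = 0.
Check two-phase: ΣzᵢKᵢ = 1.1645 > 1 and Σzᵢ/Kᵢ = 1.8219 > 1, so g(0) = 0.1645 > 0 and g(1) = -0.8219 < 0.
Iterate (Newton) starting at ψ = 0.67:
  ψ = 0.6700: g = -0.37158, g' = -0.9429 → ψ = 0.2759
  ψ = 0.2759: g = -0.06232, g' = -0.7311 → ψ = 0.1907
  ψ = 0.1907: g = 0.00120, g' = -0.7645 → ψ = 0.1923
Converged at ψ = 0.1923.

ψ = 0.1923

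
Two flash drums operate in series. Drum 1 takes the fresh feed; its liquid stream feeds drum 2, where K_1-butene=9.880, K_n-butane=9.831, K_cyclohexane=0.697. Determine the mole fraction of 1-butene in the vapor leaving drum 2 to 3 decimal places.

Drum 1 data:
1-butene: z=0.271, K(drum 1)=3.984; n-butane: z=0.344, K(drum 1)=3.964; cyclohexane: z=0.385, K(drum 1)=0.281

Drum 1:
Material balance + equilibrium reduce to Σ zᵢ(Kᵢ−1)/(1+ψ₁(Kᵢ−1)) = 0.
Feasibility: ΣzᵢKᵢ = 2.551, Σzᵢ/Kᵢ = 1.525 — both > 1, two phases present.
Newton iteration, ψ₁⁰ = 0.68:
  ψ₁ = 0.680: g = 0.0635, g' = -1.357 → ψ₁ = 0.727
  ψ₁ = 0.727: g = -0.0013, g' = -1.417 → ψ₁ = 0.726
Converged at ψ₁ = 0.726.
Drum-1 compositions:
  1-butene: x = 0.086, y = 0.341
  n-butane: x = 0.109, y = 0.433
  cyclohexane: x = 0.805, y = 0.226
Drum-2 feed = drum-1 liquid: z₂ = (0.0856, 0.1092, 0.8052).
Drum 2:
Newton–Raphson from ψ₂ = 0.5:
  ψ₂ = 0.500: g = 0.0302, g' = -0.621 → ψ₂ = 0.549
  ψ₂ = 0.549: g = 0.0018, g' = -0.551 → ψ₂ = 0.552
Converged at ψ₂ = 0.552.
  1-butene: x = 0.015, y = 0.143
  n-butane: x = 0.019, y = 0.183
  cyclohexane: x = 0.967, y = 0.674

y_1-butene (drum 2) = 0.143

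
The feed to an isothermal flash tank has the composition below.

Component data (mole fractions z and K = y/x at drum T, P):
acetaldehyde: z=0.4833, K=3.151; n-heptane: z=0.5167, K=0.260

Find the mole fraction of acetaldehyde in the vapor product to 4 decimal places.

y_acetaldehyde = 0.8066

Binary case is linear: z₁(K₁−1)(1+V/F(K₂−1)) + z₂(K₂−1)(1+V/F(K₁−1)) = 0
⇒ V/F = [z₁(K₁−1)+z₂(K₂−1)] / [−(K₁−1)(K₂−1)] = 0.65722/1.59174 = 0.4129
Compositions from xᵢ = zᵢ/(1+V/F(Kᵢ−1)), yᵢ = Kᵢxᵢ:
  acetaldehyde: x = 0.2560, y = 0.8066
  n-heptane: x = 0.7440, y = 0.1934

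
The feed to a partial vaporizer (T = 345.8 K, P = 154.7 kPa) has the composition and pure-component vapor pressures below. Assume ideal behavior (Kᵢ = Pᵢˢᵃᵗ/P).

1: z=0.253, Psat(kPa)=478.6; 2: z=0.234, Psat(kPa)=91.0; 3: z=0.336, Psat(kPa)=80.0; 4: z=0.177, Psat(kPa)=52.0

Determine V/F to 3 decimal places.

Raoult's law: Kᵢ = Pᵢˢᵃᵗ/P = Pᵢˢᵃᵗ/154.7.
  K_1 = 478.6/154.7 = 3.09373, K_2 = 91.0/154.7 = 0.58824, K_3 = 80.0/154.7 = 0.51713, K_4 = 52.0/154.7 = 0.33613
Iterate (Newton) starting at V/F = 0.5:
  V/F = 0.500: g = -0.2523, g' = -0.639 → V/F = 0.105
  V/F = 0.105: g = 0.0364, g' = -0.966 → V/F = 0.143
  V/F = 0.143: g = 0.0015, g' = -0.888 → V/F = 0.144
Converged at V/F = 0.144.

V/F = 0.144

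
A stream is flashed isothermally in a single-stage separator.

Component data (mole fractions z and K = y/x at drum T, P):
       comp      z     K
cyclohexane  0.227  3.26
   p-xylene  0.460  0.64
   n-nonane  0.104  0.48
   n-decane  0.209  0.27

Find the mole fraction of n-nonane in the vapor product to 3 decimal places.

y_n-nonane = 0.053

Let ψ = V/F and solve Σ zᵢ(Kᵢ−1)/(1+ψ(Kᵢ−1)) = 0.
g(0) = ΣzᵢKᵢ − 1 = 0.141 and g(1) = 1 − Σzᵢ/Kᵢ = -0.779, so a root lies in (0, 1).
Newton iteration, ψ⁰ = 0.5:
  ψ = 0.500: g = -0.2744, g' = -0.672 → ψ = 0.091
  ψ = 0.091: g = 0.0336, g' = -1.019 → ψ = 0.124
  ψ = 0.124: g = 0.0014, g' = -0.938 → ψ = 0.126
Converged at ψ = 0.126.
Compositions from xᵢ = zᵢ/(1+ψ(Kᵢ−1)), yᵢ = Kᵢxᵢ:
  cyclohexane: x = 0.177, y = 0.576
  p-xylene: x = 0.482, y = 0.308
  n-nonane: x = 0.111, y = 0.053
  n-decane: x = 0.230, y = 0.062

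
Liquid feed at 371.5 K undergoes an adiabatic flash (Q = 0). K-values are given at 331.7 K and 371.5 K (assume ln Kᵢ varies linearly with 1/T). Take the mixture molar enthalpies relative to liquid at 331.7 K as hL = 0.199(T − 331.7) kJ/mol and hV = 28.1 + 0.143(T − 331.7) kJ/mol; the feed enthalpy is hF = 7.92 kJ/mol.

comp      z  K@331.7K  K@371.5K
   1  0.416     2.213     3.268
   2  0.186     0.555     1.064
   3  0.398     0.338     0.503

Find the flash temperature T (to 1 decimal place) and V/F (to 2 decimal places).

Adiabatic flash: solve Rachford–Rice at each trial T, then check hF = ψ·hV(T) + (1−ψ)·hL(T).
  T = 331.7 K: K = (2.213, 0.555, 0.338), RR gives ψ = 0.217, H_out = 6.105 kJ/mol
  T = 371.5 K: K = (3.268, 1.064, 0.503), RR gives ψ = 0.834, H_out = 29.485 kJ/mol
  T = 351.6 K: K = (2.719, 0.783, 0.417), RR gives ψ = 0.519, H_out = 17.952 kJ/mol
  T = 341.6 K: K = (2.459, 0.662, 0.376), RR gives ψ = 0.369, H_out = 12.147 kJ/mol
  T = 336.6 K: K = (2.333, 0.606, 0.357), RR gives ψ = 0.294, H_out = 9.154 kJ/mol
  T = 334.1 K: K = (2.272, 0.580, 0.347), RR gives ψ = 0.255, H_out = 7.616 kJ/mol
  T = 335.4 K: K = (2.304, 0.593, 0.352), RR gives ψ = 0.275, H_out = 8.420 kJ/mol
Linear interpolation between T = 334.1 (H_out = 7.616) and T = 335.4 (H_out = 8.420) on hF = 7.92 gives T ≈ 334.6 K, at which ψ = 0.26.

T = 334.6 K, V/F = 0.26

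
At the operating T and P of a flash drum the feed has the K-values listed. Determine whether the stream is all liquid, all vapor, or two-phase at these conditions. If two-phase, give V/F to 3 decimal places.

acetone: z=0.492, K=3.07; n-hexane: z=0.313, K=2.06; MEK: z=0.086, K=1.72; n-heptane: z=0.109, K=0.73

all vapor

ΣzᵢKᵢ = 2.383; Σzᵢ/Kᵢ = 0.512.
Since Σzᵢ/Kᵢ < 1 the mixture is above its dew point — single vapor phase.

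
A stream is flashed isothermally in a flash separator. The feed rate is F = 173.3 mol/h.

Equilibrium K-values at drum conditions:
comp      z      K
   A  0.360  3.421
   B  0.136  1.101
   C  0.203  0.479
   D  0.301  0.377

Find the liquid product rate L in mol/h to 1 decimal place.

Material balance + equilibrium reduce to Σ zᵢ(Kᵢ−1)/(1+β(Kᵢ−1)) = 0.
g(0) = ΣzᵢKᵢ − 1 = 0.592 and g(1) = 1 − Σzᵢ/Kᵢ = -0.451, so a root lies in (0, 1).
Newton–Raphson from β = 0.5:
  β = 0.500: g = -0.0080, g' = -0.780 → β = 0.490
Converged at β = 0.490.
Then V = β·F = 0.4897·173.3 = 84.9 mol/h and L = F − V = 88.4 mol/h.

L = 88.4 mol/h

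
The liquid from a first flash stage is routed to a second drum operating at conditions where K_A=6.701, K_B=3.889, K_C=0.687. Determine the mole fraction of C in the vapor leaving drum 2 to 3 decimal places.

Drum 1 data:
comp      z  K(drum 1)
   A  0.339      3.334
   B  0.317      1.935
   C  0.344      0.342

Drum 1:
Let ψ₁ = V/F and solve Σ zᵢ(Kᵢ−1)/(1+ψ₁(Kᵢ−1)) = 0.
g(0) = ΣzᵢKᵢ − 1 = 0.861 and g(1) = 1 − Σzᵢ/Kᵢ = -0.271, so a root lies in (0, 1).
Newton–Raphson from ψ₁ = 0.5:
  ψ₁ = 0.500: g = 0.2298, g' = -0.853 → ψ₁ = 0.769
  ψ₁ = 0.769: g = -0.0031, g' = -0.941 → ψ₁ = 0.766
Converged at ψ₁ = 0.766.
Drum-1 compositions:
  A: x = 0.122, y = 0.405
  B: x = 0.185, y = 0.357
  C: x = 0.694, y = 0.237
Drum-2 feed = drum-1 liquid: z₂ = (0.1216, 0.1847, 0.6937).
Drum 2:
Material balance + equilibrium reduce to Σ zᵢ(Kᵢ−1)/(1+ψ₂(Kᵢ−1)) = 0.
Check two-phase: ΣzᵢKᵢ = 2.010 > 1 and Σzᵢ/Kᵢ = 1.075 > 1, so g(0) = 1.010 > 0 and g(1) = -0.075 < 0.
Iterate (Newton) starting at ψ₂ = 0.5:
  ψ₂ = 0.500: g = 0.1409, g' = -0.620 → ψ₂ = 0.727
  ψ₂ = 0.727: g = 0.0257, g' = -0.423 → ψ₂ = 0.788
  ψ₂ = 0.788: g = 0.0009, g' = -0.394 → ψ₂ = 0.790
Converged at ψ₂ = 0.790.
  A: x = 0.022, y = 0.148
  B: x = 0.056, y = 0.219
  C: x = 0.922, y = 0.633

y_C (drum 2) = 0.633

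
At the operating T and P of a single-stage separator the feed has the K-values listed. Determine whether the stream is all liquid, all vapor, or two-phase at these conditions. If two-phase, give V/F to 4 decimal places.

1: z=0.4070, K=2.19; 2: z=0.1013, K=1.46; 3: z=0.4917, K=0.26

two-phase, V/F = 0.2089

ΣzᵢKᵢ = 1.1671; Σzᵢ/Kᵢ = 2.1464.
Both exceed 1, so a two-phase solution exists.
Newton iteration, ψ⁰ = 0.5:
  ψ = 0.5000: g = -0.23601, g' = -0.9191 → ψ = 0.2432
  ψ = 0.2432: g = -0.02619, g' = -0.7644 → ψ = 0.2090
  ψ = 0.2090: g = -0.00002, g' = -0.7643 → ψ = 0.2089
Converged at ψ = 0.2089.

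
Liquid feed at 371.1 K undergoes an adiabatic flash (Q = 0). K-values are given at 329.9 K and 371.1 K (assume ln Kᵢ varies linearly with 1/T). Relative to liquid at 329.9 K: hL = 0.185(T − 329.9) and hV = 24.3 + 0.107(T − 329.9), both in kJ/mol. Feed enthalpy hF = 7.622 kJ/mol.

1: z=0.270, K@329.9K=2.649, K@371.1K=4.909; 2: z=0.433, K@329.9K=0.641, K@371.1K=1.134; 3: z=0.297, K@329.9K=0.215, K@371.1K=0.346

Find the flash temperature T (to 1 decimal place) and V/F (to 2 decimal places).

T = 340.8 K, V/F = 0.24

Adiabatic flash: solve Rachford–Rice at each trial T, then check hF = ψ·hV(T) + (1−ψ)·hL(T).
  T = 329.9 K: K = (2.649, 0.641, 0.215), RR gives ψ = 0.062, H_out = 1.503 kJ/mol
  T = 371.1 K: K = (4.909, 1.134, 0.346), RR gives ψ = 0.669, H_out = 21.725 kJ/mol
  T = 350.5 K: K = (3.672, 0.867, 0.277), RR gives ψ = 0.381, H_out = 12.464 kJ/mol
  T = 340.2 K: K = (3.134, 0.749, 0.245), RR gives ψ = 0.230, H_out = 7.301 kJ/mol
  T = 345.4 K: K = (3.399, 0.807, 0.261), RR gives ψ = 0.307, H_out = 9.963 kJ/mol
  T = 342.8 K: K = (3.265, 0.778, 0.253), RR gives ψ = 0.269, H_out = 8.648 kJ/mol
  T = 341.5 K: K = (3.199, 0.763, 0.249), RR gives ψ = 0.249, H_out = 7.979 kJ/mol
Linear interpolation between T = 340.2 (H_out = 7.301) and T = 341.5 (H_out = 7.979) on hF = 7.622 gives T ≈ 340.8 K, at which ψ = 0.24.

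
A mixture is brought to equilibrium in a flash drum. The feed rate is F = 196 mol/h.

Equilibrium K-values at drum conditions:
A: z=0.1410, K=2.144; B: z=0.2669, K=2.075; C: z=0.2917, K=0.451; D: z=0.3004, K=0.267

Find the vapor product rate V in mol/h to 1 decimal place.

V = 18.7 mol/h

Let ψ = V/F and solve Σ zᵢ(Kᵢ−1)/(1+ψ(Kᵢ−1)) = 0.
Check two-phase: ΣzᵢKᵢ = 1.0679 > 1 and Σzᵢ/Kᵢ = 1.9663 > 1, so g(0) = 0.0679 > 0 and g(1) = -0.9663 < 0.
Newton iteration, ψ⁰ = 0.63:
  ψ = 0.6300: g = -0.38913, g' = -0.9346 → ψ = 0.2136
  ψ = 0.2136: g = -0.07955, g' = -0.6629 → ψ = 0.0936
  ψ = 0.0936: g = 0.00113, g' = -0.6889 → ψ = 0.0953
Converged at ψ = 0.0953.
Then V = ψ·F = 0.0953·196 = 18.7 mol/h and L = F − V = 177.3 mol/h.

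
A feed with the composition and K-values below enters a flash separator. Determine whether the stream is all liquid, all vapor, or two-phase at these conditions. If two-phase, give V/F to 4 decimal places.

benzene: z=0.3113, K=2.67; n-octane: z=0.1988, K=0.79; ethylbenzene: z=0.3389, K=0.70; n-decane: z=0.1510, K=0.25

two-phase, V/F = 0.3791

ΣzᵢKᵢ = 1.2632; Σzᵢ/Kᵢ = 1.4564.
Both exceed 1, so a two-phase solution exists.
Material balance + equilibrium reduce to Σ zᵢ(Kᵢ−1)/(1+ψ(Kᵢ−1)) = 0.
Iterate (Newton) starting at ψ = 0.5:
  ψ = 0.5000: g = -0.06415, g' = -0.5284 → ψ = 0.3786
  ψ = 0.3786: g = 0.00028, g' = -0.5407 → ψ = 0.3791
Converged at ψ = 0.3791.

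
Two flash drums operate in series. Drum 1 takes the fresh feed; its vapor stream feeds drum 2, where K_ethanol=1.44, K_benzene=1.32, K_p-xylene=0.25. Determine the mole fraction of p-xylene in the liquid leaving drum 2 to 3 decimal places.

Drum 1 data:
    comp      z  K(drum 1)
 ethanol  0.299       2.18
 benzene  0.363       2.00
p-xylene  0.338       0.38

Drum 1:
Let ψ₁ = V/F and solve Σ zᵢ(Kᵢ−1)/(1+ψ₁(Kᵢ−1)) = 0.
g(0) = ΣzᵢKᵢ − 1 = 0.506 and g(1) = 1 − Σzᵢ/Kᵢ = -0.208, so a root lies in (0, 1).
Newton–Raphson from ψ₁ = 0.55:
  ψ₁ = 0.550: g = 0.1302, g' = -0.603 → ψ₁ = 0.766
  ψ₁ = 0.766: g = -0.0080, g' = -0.702 → ψ₁ = 0.754
Converged at ψ₁ = 0.754.
Drum-1 compositions:
  ethanol: x = 0.158, y = 0.345
  benzene: x = 0.207, y = 0.414
  p-xylene: x = 0.635, y = 0.241
Drum-2 feed = drum-1 vapor: z₂ = (0.3449, 0.4139, 0.2412).
Drum 2:
Material balance + equilibrium reduce to Σ zᵢ(Kᵢ−1)/(1+ψ₂(Kᵢ−1)) = 0.
Feasibility: ΣzᵢKᵢ = 1.103, Σzᵢ/Kᵢ = 1.518 — both > 1, two phases present.
Newton iteration, ψ₂⁰ = 0.5:
  ψ₂ = 0.500: g = -0.0509, g' = -0.424 → ψ₂ = 0.380
  ψ₂ = 0.380: g = -0.0049, g' = -0.348 → ψ₂ = 0.366
Converged at ψ₂ = 0.366.
  ethanol: x = 0.297, y = 0.428
  benzene: x = 0.371, y = 0.489
  p-xylene: x = 0.332, y = 0.083

x_p-xylene (drum 2) = 0.332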